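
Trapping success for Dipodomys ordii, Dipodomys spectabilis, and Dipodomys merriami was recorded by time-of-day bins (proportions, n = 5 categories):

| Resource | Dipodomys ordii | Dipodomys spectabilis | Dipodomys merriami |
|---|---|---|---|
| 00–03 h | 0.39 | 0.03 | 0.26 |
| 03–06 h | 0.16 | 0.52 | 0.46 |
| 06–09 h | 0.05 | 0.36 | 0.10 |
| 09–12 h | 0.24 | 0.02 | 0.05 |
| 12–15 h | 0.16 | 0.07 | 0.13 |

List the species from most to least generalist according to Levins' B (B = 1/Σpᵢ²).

Σp_ordiᵢ² = 0.39² + 0.16² + 0.05² + 0.24² + 0.16² = 0.1521 + 0.0256 + 0.0025 + 0.0576 + 0.0256 = 0.2634
B_ordi = 1 / 0.2634 = 3.7965
Σp_specᵢ² = 0.03² + 0.52² + 0.36² + 0.02² + 0.07² = 0.0009 + 0.2704 + 0.1296 + 0.0004 + 0.0049 = 0.4062
B_spec = 1 / 0.4062 = 2.4618
Σp_merrᵢ² = 0.26² + 0.46² + 0.10² + 0.05² + 0.13² = 0.0676 + 0.2116 + 0.0100 + 0.0025 + 0.0169 = 0.3086
B_merr = 1 / 0.3086 = 3.2404
Ranking by B (broadest → narrowest): Dipodomys ordii (3.80) > Dipodomys merriami (3.24) > Dipodomys spectabilis (2.46)

Dipodomys ordii > Dipodomys merriami > Dipodomys spectabilis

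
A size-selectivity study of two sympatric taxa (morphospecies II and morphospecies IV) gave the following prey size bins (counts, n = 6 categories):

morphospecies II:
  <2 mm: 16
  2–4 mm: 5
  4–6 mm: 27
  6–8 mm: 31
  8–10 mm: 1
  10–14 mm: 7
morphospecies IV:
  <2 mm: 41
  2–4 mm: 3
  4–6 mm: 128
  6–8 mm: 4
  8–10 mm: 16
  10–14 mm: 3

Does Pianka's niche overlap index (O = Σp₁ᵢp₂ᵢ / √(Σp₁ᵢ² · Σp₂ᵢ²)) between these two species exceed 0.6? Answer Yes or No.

Yes

Proportions for morphospecies II (n=87): 16/87=0.1839, 5/87=0.0575, 27/87=0.3103, 31/87=0.3563, 1/87=0.0115, 7/87=0.0805
Proportions for morphospecies IV (n=195): 41/195=0.2103, 3/195=0.0154, 128/195=0.6564, 4/195=0.0205, 16/195=0.0821, 3/195=0.0154
Σ p₁ᵢp₂ᵢ = 0.038674 + 0.000886 + 0.203681 + 0.007304 + 0.000944 + 0.001240 = 0.252729
Σp_1ᵢ² = 0.1839² + 0.0575² + 0.3103² + 0.3563² + 0.0115² + 0.0805² = 0.033819 + 0.003306 + 0.096286 + 0.126950 + 0.000132 + 0.006480 = 0.266973
Σp_2ᵢ² = 0.2103² + 0.0154² + 0.6564² + 0.0205² + 0.0821² + 0.0154² = 0.044226 + 0.000237 + 0.430861 + 0.000420 + 0.006740 + 0.000237 = 0.482721
O = 0.252729 / √(0.266973 × 0.482721) = 0.252729 / 0.3589895 = 0.7040
O = 0.7040 > 0.6 → Yes.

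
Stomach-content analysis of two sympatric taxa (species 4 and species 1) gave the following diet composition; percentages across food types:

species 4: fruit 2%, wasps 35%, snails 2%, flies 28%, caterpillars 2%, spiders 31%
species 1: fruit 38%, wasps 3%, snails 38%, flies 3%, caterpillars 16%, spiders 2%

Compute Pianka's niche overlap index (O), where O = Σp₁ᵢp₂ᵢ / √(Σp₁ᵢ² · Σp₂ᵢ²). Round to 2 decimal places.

Convert percentages to proportions (divide by 100).
Σ p₁ᵢp₂ᵢ = 0.0076 + 0.0105 + 0.0076 + 0.0084 + 0.0032 + 0.0062 = 0.0435
Σp_1ᵢ² = 0.02² + 0.35² + 0.02² + 0.28² + 0.02² + 0.31² = 0.0004 + 0.1225 + 0.0004 + 0.0784 + 0.0004 + 0.0961 = 0.2982
Σp_2ᵢ² = 0.38² + 0.03² + 0.38² + 0.03² + 0.16² + 0.02² = 0.1444 + 0.0009 + 0.1444 + 0.0009 + 0.0256 + 0.0004 = 0.3166
O = 0.0435 / √(0.2982 × 0.3166) = 0.0435 / 0.30726 = 0.1416

0.14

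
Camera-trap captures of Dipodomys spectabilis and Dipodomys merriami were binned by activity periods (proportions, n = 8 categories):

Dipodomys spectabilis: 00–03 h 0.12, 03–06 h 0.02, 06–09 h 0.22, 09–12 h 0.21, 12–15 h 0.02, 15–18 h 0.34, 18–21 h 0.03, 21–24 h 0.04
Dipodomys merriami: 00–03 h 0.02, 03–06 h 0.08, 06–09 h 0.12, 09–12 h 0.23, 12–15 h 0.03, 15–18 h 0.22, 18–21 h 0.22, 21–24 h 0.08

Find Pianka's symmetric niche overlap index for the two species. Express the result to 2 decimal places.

Σ p₁ᵢp₂ᵢ = 0.0024 + 0.0016 + 0.0264 + 0.0483 + 0.0006 + 0.0748 + 0.0066 + 0.0032 = 0.1639
Σp_1ᵢ² = 0.12² + 0.02² + 0.22² + 0.21² + 0.02² + 0.34² + 0.03² + 0.04² = 0.0144 + 0.0004 + 0.0484 + 0.0441 + 0.0004 + 0.1156 + 0.0009 + 0.0016 = 0.2258
Σp_2ᵢ² = 0.02² + 0.08² + 0.12² + 0.23² + 0.03² + 0.22² + 0.22² + 0.08² = 0.0004 + 0.0064 + 0.0144 + 0.0529 + 0.0009 + 0.0484 + 0.0484 + 0.0064 = 0.1782
O = 0.1639 / √(0.2258 × 0.1782) = 0.1639 / 0.20059 = 0.8171

0.82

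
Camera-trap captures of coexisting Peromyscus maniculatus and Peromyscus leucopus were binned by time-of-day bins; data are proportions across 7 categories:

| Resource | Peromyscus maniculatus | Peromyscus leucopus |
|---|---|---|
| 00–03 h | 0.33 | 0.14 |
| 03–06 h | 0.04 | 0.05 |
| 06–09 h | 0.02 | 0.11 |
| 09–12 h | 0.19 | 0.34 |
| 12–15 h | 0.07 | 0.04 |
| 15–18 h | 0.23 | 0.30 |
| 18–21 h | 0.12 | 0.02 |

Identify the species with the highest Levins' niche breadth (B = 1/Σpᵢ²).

Σp_maniᵢ² = 0.33² + 0.04² + 0.02² + 0.19² + 0.07² + 0.23² + 0.12² = 0.1089 + 0.0016 + 0.0004 + 0.0361 + 0.0049 + 0.0529 + 0.0144 = 0.2192
B_mani = 1 / 0.2192 = 4.5620
Σp_leucᵢ² = 0.14² + 0.05² + 0.11² + 0.34² + 0.04² + 0.30² + 0.02² = 0.0196 + 0.0025 + 0.0121 + 0.1156 + 0.0016 + 0.0900 + 0.0004 = 0.2418
B_leuc = 1 / 0.2418 = 4.1356
Highest B → broadest niche (most generalist): Peromyscus maniculatus (B = 4.56).

Peromyscus maniculatus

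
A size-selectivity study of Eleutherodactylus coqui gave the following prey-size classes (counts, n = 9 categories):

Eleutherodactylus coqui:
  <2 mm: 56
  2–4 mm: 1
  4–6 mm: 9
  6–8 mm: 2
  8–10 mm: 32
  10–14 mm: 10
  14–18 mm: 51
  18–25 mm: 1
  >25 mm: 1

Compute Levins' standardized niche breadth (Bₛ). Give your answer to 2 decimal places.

0.35

Proportions for Eleutherodactylus coqui (n=163): 56/163=0.3436, 1/163=0.0061, 9/163=0.0552, 2/163=0.0123, 32/163=0.1963, 10/163=0.0613, 51/163=0.3129, 1/163=0.0061, 1/163=0.0061
Σpᵢ² = 0.3436² + 0.0061² + 0.0552² + 0.0123² + 0.1963² + 0.0613² + 0.3129² + 0.0061² + 0.0061² = 0.118061 + 0.000037 + 0.003047 + 0.000151 + 0.038534 + 0.003758 + 0.097906 + 0.000037 + 0.000037 = 0.261568
B = 1 / 0.261568 = 3.8231
Bₛ = (B − 1)/(n − 1) = (3.8231 − 1)/(9 − 1) = 2.8231/8 = 0.3529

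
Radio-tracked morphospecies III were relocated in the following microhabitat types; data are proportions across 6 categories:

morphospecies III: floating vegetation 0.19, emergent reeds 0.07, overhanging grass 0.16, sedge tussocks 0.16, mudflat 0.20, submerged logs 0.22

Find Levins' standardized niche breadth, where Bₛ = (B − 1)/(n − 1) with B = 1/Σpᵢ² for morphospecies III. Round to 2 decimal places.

Σpᵢ² = 0.19² + 0.07² + 0.16² + 0.16² + 0.20² + 0.22² = 0.0361 + 0.0049 + 0.0256 + 0.0256 + 0.0400 + 0.0484 = 0.1806
B = 1 / 0.1806 = 5.5371
Bₛ = (B − 1)/(n − 1) = (5.5371 − 1)/(6 − 1) = 4.5371/5 = 0.9074

0.91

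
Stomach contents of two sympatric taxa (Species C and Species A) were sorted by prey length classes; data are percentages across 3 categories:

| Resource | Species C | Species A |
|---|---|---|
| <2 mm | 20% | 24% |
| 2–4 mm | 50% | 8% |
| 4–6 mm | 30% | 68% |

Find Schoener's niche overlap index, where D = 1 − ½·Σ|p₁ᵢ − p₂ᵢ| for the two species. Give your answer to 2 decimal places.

0.58

Convert percentages to proportions (divide by 100).
Σ|p₁ᵢ − p₂ᵢ| = 0.04 + 0.42 + 0.38 = 0.84
D = 1 − ½ × 0.84 = 1 − 0.420 = 0.5800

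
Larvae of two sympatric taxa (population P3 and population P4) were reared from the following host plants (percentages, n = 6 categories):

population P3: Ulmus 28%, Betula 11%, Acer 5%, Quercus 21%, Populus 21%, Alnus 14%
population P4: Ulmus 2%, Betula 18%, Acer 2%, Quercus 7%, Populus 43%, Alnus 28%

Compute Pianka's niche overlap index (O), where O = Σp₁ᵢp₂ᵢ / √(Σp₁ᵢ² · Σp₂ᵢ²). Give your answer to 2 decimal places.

0.69

Convert percentages to proportions (divide by 100).
Σ p₁ᵢp₂ᵢ = 0.0056 + 0.0198 + 0.0010 + 0.0147 + 0.0903 + 0.0392 = 0.1706
Σp_1ᵢ² = 0.28² + 0.11² + 0.05² + 0.21² + 0.21² + 0.14² = 0.0784 + 0.0121 + 0.0025 + 0.0441 + 0.0441 + 0.0196 = 0.2008
Σp_2ᵢ² = 0.02² + 0.18² + 0.02² + 0.07² + 0.43² + 0.28² = 0.0004 + 0.0324 + 0.0004 + 0.0049 + 0.1849 + 0.0784 = 0.3014
O = 0.1706 / √(0.2008 × 0.3014) = 0.1706 / 0.24601 = 0.6935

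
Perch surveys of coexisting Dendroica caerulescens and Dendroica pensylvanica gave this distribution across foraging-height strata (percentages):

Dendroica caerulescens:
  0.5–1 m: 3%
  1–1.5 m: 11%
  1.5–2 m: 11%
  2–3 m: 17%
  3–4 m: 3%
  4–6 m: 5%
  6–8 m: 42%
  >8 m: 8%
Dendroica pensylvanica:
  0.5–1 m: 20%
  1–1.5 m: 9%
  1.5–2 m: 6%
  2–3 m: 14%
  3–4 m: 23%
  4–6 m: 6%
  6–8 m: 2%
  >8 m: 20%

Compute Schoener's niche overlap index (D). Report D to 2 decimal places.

0.50

Convert percentages to proportions (divide by 100).
Σ|p₁ᵢ − p₂ᵢ| = 0.17 + 0.02 + 0.05 + 0.03 + 0.20 + 0.01 + 0.40 + 0.12 = 1.00
D = 1 − ½ × 1.00 = 1 − 0.500 = 0.5000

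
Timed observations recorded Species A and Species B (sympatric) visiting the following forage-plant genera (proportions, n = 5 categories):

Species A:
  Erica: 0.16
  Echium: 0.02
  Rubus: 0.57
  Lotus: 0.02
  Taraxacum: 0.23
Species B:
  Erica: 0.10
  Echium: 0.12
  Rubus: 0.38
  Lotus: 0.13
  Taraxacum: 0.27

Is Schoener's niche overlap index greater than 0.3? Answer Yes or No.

Σ|p₁ᵢ − p₂ᵢ| = 0.06 + 0.10 + 0.19 + 0.11 + 0.04 = 0.50
D = 1 − ½ × 0.50 = 1 − 0.250 = 0.7500
D = 0.7500 > 0.3 → Yes.

Yes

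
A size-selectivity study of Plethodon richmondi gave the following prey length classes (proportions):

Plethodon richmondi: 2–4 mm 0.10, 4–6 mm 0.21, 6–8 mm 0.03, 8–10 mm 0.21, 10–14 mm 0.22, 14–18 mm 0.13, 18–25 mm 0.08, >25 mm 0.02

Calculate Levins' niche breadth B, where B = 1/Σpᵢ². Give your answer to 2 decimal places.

5.84

Σpᵢ² = 0.10² + 0.21² + 0.03² + 0.21² + 0.22² + 0.13² + 0.08² + 0.02² = 0.0100 + 0.0441 + 0.0009 + 0.0441 + 0.0484 + 0.0169 + 0.0064 + 0.0004 = 0.1712
B = 1 / 0.1712 = 5.8411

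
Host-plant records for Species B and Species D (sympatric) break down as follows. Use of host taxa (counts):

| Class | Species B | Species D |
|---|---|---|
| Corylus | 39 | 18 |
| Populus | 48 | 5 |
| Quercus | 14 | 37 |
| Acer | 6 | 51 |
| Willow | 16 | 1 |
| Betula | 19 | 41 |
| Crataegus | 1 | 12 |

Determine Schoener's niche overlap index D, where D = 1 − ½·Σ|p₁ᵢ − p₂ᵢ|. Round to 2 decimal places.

Proportions for Species B (n=143): 39/143=0.2727, 48/143=0.3357, 14/143=0.0979, 6/143=0.0420, 16/143=0.1119, 19/143=0.1329, 1/143=0.0070
Proportions for Species D (n=165): 18/165=0.1091, 5/165=0.0303, 37/165=0.2242, 51/165=0.3091, 1/165=0.0061, 41/165=0.2485, 12/165=0.0727
Σ|p₁ᵢ − p₂ᵢ| = 0.1636 + 0.3054 + 0.1263 + 0.2671 + 0.1058 + 0.1156 + 0.0657 = 1.1495
D = 1 − ½ × 1.1495 = 1 − 0.57475 = 0.42525

0.43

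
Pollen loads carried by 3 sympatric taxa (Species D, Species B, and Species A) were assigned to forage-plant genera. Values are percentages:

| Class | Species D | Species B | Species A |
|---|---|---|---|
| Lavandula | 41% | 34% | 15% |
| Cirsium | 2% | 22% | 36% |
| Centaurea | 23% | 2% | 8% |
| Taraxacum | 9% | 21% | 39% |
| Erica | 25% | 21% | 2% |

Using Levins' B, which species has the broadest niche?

Convert percentages to proportions (divide by 100).
Σp_Dᵢ² = 0.41² + 0.02² + 0.23² + 0.09² + 0.25² = 0.1681 + 0.0004 + 0.0529 + 0.0081 + 0.0625 = 0.2920
B_D = 1 / 0.2920 = 3.4247
Σp_Bᵢ² = 0.34² + 0.22² + 0.02² + 0.21² + 0.21² = 0.1156 + 0.0484 + 0.0004 + 0.0441 + 0.0441 = 0.2526
B_B = 1 / 0.2526 = 3.9588
Σp_Aᵢ² = 0.15² + 0.36² + 0.08² + 0.39² + 0.02² = 0.0225 + 0.1296 + 0.0064 + 0.1521 + 0.0004 = 0.3110
B_A = 1 / 0.3110 = 3.2154
Highest B → broadest niche (most generalist): Species B (B = 3.96).

Species B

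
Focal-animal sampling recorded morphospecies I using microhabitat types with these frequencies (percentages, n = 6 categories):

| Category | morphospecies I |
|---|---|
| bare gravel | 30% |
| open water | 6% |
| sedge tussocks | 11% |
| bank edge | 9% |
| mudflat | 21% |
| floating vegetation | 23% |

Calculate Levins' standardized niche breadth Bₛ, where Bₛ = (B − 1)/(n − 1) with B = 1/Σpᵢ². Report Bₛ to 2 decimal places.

Convert percentages to proportions (divide by 100).
Σpᵢ² = 0.30² + 0.06² + 0.11² + 0.09² + 0.21² + 0.23² = 0.0900 + 0.0036 + 0.0121 + 0.0081 + 0.0441 + 0.0529 = 0.2108
B = 1 / 0.2108 = 4.7438
Bₛ = (B − 1)/(n − 1) = (4.7438 − 1)/(6 − 1) = 3.7438/5 = 0.7488

0.75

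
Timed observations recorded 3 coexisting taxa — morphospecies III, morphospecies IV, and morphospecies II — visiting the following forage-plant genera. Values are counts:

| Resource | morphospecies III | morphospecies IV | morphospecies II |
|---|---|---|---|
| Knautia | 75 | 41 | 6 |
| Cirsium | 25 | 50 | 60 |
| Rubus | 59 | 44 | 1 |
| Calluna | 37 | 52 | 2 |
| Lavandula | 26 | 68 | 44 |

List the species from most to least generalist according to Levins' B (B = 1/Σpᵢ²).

morphospecies IV > morphospecies III > morphospecies II

Proportions for morphospecies III (n=222): 75/222=0.3378, 25/222=0.1126, 59/222=0.2658, 37/222=0.1667, 26/222=0.1171
Proportions for morphospecies IV (n=255): 41/255=0.1608, 50/255=0.1961, 44/255=0.1725, 52/255=0.2039, 68/255=0.2667
Proportions for morphospecies II (n=113): 6/113=0.0531, 60/113=0.5310, 1/113=0.0088, 2/113=0.0177, 44/113=0.3894
Σp_IIIᵢ² = 0.3378² + 0.1126² + 0.2658² + 0.1667² + 0.1171² = 0.114109 + 0.012679 + 0.070650 + 0.027789 + 0.013712 = 0.238939
B_III = 1 / 0.238939 = 4.1852
Σp_IVᵢ² = 0.1608² + 0.1961² + 0.1725² + 0.2039² + 0.2667² = 0.025857 + 0.038455 + 0.029756 + 0.041575 + 0.071129 = 0.206772
B_IV = 1 / 0.206772 = 4.8362
Σp_IIᵢ² = 0.0531² + 0.5310² + 0.0088² + 0.0177² + 0.3894² = 0.002820 + 0.281961 + 0.000077 + 0.000313 + 0.151632 = 0.436803
B_II = 1 / 0.436803 = 2.2894
Ranking by B (broadest → narrowest): morphospecies IV (4.84) > morphospecies III (4.19) > morphospecies II (2.29)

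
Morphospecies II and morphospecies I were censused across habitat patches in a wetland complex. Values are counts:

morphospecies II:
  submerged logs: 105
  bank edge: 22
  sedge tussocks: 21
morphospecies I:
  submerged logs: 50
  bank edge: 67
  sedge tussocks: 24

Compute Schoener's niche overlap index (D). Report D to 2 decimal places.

0.65

Proportions for morphospecies II (n=148): 105/148=0.7095, 22/148=0.1486, 21/148=0.1419
Proportions for morphospecies I (n=141): 50/141=0.3546, 67/141=0.4752, 24/141=0.1702
Σ|p₁ᵢ − p₂ᵢ| = 0.3549 + 0.3266 + 0.0283 = 0.7098
D = 1 − ½ × 0.7098 = 1 − 0.35490 = 0.64510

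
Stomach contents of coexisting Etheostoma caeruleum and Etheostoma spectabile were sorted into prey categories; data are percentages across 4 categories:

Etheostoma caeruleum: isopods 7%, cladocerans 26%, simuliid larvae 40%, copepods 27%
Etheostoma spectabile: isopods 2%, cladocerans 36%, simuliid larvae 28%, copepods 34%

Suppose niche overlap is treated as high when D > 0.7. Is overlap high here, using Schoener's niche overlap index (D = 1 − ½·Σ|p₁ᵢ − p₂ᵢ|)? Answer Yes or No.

Yes

Convert percentages to proportions (divide by 100).
Σ|p₁ᵢ − p₂ᵢ| = 0.05 + 0.10 + 0.12 + 0.07 = 0.34
D = 1 − ½ × 0.34 = 1 − 0.170 = 0.8300
D = 0.8300 > 0.7 → Yes.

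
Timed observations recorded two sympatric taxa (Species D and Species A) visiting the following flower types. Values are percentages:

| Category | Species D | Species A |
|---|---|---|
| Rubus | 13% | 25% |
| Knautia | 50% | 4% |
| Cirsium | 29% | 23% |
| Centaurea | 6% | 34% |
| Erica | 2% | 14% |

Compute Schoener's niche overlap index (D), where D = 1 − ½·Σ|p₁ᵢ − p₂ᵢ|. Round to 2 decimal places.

Convert percentages to proportions (divide by 100).
Σ|p₁ᵢ − p₂ᵢ| = 0.12 + 0.46 + 0.06 + 0.28 + 0.12 = 1.04
D = 1 − ½ × 1.04 = 1 − 0.520 = 0.4800

0.48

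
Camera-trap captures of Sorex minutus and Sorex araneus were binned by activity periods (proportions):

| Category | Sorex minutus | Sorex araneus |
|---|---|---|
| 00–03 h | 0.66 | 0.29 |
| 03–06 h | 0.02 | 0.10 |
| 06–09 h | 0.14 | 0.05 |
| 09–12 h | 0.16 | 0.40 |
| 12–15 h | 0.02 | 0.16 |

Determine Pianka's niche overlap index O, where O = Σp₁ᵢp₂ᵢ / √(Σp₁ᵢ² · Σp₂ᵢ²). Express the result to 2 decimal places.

0.73

Σ p₁ᵢp₂ᵢ = 0.1914 + 0.0020 + 0.0070 + 0.0640 + 0.0032 = 0.2676
Σp_1ᵢ² = 0.66² + 0.02² + 0.14² + 0.16² + 0.02² = 0.4356 + 0.0004 + 0.0196 + 0.0256 + 0.0004 = 0.4816
Σp_2ᵢ² = 0.29² + 0.10² + 0.05² + 0.40² + 0.16² = 0.0841 + 0.0100 + 0.0025 + 0.1600 + 0.0256 = 0.2822
O = 0.2676 / √(0.4816 × 0.2822) = 0.2676 / 0.36866 = 0.7259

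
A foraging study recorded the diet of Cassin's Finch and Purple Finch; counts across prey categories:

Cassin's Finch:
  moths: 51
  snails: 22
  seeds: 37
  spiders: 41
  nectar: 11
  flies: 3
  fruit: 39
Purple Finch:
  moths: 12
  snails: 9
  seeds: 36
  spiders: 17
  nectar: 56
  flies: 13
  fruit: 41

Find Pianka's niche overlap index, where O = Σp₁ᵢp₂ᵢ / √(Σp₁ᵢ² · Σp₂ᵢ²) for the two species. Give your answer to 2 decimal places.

0.70

Proportions for Cassin's Finch (n=204): 51/204=0.2500, 22/204=0.1078, 37/204=0.1814, 41/204=0.2010, 11/204=0.0539, 3/204=0.0147, 39/204=0.1912
Proportions for Purple Finch (n=184): 12/184=0.0652, 9/184=0.0489, 36/184=0.1957, 17/184=0.0924, 56/184=0.3043, 13/184=0.0707, 41/184=0.2228
Σ p₁ᵢp₂ᵢ = 0.016300 + 0.005271 + 0.035500 + 0.018572 + 0.016402 + 0.001039 + 0.042599 = 0.135683
Σp_1ᵢ² = 0.2500² + 0.1078² + 0.1814² + 0.2010² + 0.0539² + 0.0147² + 0.1912² = 0.062500 + 0.011621 + 0.032906 + 0.040401 + 0.002905 + 0.000216 + 0.036557 = 0.187106
Σp_2ᵢ² = 0.0652² + 0.0489² + 0.1957² + 0.0924² + 0.3043² + 0.0707² + 0.2228² = 0.004251 + 0.002391 + 0.038298 + 0.008538 + 0.092598 + 0.004998 + 0.049640 = 0.200714
O = 0.135683 / √(0.187106 × 0.200714) = 0.135683 / 0.1937906 = 0.7002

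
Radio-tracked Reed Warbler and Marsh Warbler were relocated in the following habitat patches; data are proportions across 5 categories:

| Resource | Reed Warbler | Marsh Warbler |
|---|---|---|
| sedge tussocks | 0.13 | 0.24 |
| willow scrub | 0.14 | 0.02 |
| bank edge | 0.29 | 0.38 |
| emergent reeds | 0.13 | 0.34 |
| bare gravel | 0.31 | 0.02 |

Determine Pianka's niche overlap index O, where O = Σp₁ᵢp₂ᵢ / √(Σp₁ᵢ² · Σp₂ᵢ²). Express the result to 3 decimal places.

Σ p₁ᵢp₂ᵢ = 0.0312 + 0.0028 + 0.1102 + 0.0442 + 0.0062 = 0.1946
Σp_1ᵢ² = 0.13² + 0.14² + 0.29² + 0.13² + 0.31² = 0.0169 + 0.0196 + 0.0841 + 0.0169 + 0.0961 = 0.2336
Σp_2ᵢ² = 0.24² + 0.02² + 0.38² + 0.34² + 0.02² = 0.0576 + 0.0004 + 0.1444 + 0.1156 + 0.0004 = 0.3184
O = 0.1946 / √(0.2336 × 0.3184) = 0.1946 / 0.272724 = 0.71354

0.714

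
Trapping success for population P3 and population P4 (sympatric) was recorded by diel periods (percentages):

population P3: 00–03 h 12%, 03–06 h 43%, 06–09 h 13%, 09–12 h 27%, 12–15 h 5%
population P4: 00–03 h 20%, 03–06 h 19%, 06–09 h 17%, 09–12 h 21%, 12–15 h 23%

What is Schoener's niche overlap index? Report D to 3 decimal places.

Convert percentages to proportions (divide by 100).
Σ|p₁ᵢ − p₂ᵢ| = 0.08 + 0.24 + 0.04 + 0.06 + 0.18 = 0.60
D = 1 − ½ × 0.60 = 1 − 0.300 = 0.70000

0.700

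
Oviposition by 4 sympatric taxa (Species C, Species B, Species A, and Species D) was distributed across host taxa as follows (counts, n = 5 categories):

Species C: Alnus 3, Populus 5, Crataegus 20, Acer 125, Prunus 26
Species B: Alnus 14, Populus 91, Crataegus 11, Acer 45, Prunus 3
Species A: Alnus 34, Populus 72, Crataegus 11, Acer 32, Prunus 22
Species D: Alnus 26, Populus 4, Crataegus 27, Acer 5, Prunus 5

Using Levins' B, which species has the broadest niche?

Proportions for Species C (n=179): 3/179=0.0168, 5/179=0.0279, 20/179=0.1117, 125/179=0.6983, 26/179=0.1453
Proportions for Species B (n=164): 14/164=0.0854, 91/164=0.5549, 11/164=0.0671, 45/164=0.2744, 3/164=0.0183
Proportions for Species A (n=171): 34/171=0.1988, 72/171=0.4211, 11/171=0.0643, 32/171=0.1871, 22/171=0.1287
Proportions for Species D (n=67): 26/67=0.3881, 4/67=0.0597, 27/67=0.4030, 5/67=0.0746, 5/67=0.0746
Σp_Cᵢ² = 0.0168² + 0.0279² + 0.1117² + 0.6983² + 0.1453² = 0.000282 + 0.000778 + 0.012477 + 0.487623 + 0.021112 = 0.522272
B_C = 1 / 0.522272 = 1.9147
Σp_Bᵢ² = 0.0854² + 0.5549² + 0.0671² + 0.2744² + 0.0183² = 0.007293 + 0.307914 + 0.004502 + 0.075295 + 0.000335 = 0.395339
B_B = 1 / 0.395339 = 2.5295
Σp_Aᵢ² = 0.1988² + 0.4211² + 0.0643² + 0.1871² + 0.1287² = 0.039521 + 0.177325 + 0.004134 + 0.035006 + 0.016564 = 0.272550
B_A = 1 / 0.272550 = 3.6691
Σp_Dᵢ² = 0.3881² + 0.0597² + 0.4030² + 0.0746² + 0.0746² = 0.150622 + 0.003564 + 0.162409 + 0.005565 + 0.005565 = 0.327725
B_D = 1 / 0.327725 = 3.0513
Highest B → broadest niche (most generalist): Species A (B = 3.67).

Species A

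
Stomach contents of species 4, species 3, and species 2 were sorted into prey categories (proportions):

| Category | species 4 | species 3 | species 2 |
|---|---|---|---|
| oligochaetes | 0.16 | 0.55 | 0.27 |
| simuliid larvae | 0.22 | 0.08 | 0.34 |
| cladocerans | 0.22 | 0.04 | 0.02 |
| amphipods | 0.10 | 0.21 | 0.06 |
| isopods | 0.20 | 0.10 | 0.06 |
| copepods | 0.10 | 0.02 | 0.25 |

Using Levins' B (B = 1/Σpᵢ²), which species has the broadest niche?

Σp_4ᵢ² = 0.16² + 0.22² + 0.22² + 0.10² + 0.20² + 0.10² = 0.0256 + 0.0484 + 0.0484 + 0.0100 + 0.0400 + 0.0100 = 0.1824
B_4 = 1 / 0.1824 = 5.4825
Σp_3ᵢ² = 0.55² + 0.08² + 0.04² + 0.21² + 0.10² + 0.02² = 0.3025 + 0.0064 + 0.0016 + 0.0441 + 0.0100 + 0.0004 = 0.3650
B_3 = 1 / 0.3650 = 2.7397
Σp_2ᵢ² = 0.27² + 0.34² + 0.02² + 0.06² + 0.06² + 0.25² = 0.0729 + 0.1156 + 0.0004 + 0.0036 + 0.0036 + 0.0625 = 0.2586
B_2 = 1 / 0.2586 = 3.8670
Highest B → broadest niche (most generalist): species 4 (B = 5.48).

species 4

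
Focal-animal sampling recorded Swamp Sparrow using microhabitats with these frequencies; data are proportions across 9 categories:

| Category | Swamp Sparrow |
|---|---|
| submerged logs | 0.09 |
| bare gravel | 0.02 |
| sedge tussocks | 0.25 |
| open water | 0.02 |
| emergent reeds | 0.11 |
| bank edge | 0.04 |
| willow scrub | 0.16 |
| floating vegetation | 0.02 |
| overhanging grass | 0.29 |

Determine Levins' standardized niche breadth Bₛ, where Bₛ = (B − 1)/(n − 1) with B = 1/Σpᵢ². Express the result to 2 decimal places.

Σpᵢ² = 0.09² + 0.02² + 0.25² + 0.02² + 0.11² + 0.04² + 0.16² + 0.02² + 0.29² = 0.0081 + 0.0004 + 0.0625 + 0.0004 + 0.0121 + 0.0016 + 0.0256 + 0.0004 + 0.0841 = 0.1952
B = 1 / 0.1952 = 5.1230
Bₛ = (B − 1)/(n − 1) = (5.1230 − 1)/(9 − 1) = 4.1230/8 = 0.5154

0.52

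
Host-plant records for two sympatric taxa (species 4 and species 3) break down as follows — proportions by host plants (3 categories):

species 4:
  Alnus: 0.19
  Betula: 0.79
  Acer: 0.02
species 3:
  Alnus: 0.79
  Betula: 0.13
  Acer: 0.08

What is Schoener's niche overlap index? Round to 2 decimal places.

0.34

Σ|p₁ᵢ − p₂ᵢ| = 0.60 + 0.66 + 0.06 = 1.32
D = 1 − ½ × 1.32 = 1 − 0.660 = 0.3400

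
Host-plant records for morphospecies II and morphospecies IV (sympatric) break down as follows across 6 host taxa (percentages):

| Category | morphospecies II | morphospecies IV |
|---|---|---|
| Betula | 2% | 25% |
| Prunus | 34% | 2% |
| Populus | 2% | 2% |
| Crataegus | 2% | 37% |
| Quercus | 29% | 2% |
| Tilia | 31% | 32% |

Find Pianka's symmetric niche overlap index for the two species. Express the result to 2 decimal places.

0.42

Convert percentages to proportions (divide by 100).
Σ p₁ᵢp₂ᵢ = 0.0050 + 0.0068 + 0.0004 + 0.0074 + 0.0058 + 0.0992 = 0.1246
Σp_1ᵢ² = 0.02² + 0.34² + 0.02² + 0.02² + 0.29² + 0.31² = 0.0004 + 0.1156 + 0.0004 + 0.0004 + 0.0841 + 0.0961 = 0.2970
Σp_2ᵢ² = 0.25² + 0.02² + 0.02² + 0.37² + 0.02² + 0.32² = 0.0625 + 0.0004 + 0.0004 + 0.1369 + 0.0004 + 0.1024 = 0.3030
O = 0.1246 / √(0.2970 × 0.3030) = 0.1246 / 0.29998 = 0.4154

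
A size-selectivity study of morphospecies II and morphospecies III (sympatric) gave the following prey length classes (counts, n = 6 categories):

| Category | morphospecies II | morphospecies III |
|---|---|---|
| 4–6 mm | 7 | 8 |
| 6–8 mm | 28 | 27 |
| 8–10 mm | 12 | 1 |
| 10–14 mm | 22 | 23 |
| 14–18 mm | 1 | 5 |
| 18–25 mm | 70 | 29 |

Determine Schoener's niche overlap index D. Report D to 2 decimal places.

Proportions for morphospecies II (n=140): 7/140=0.0500, 28/140=0.2000, 12/140=0.0857, 22/140=0.1571, 1/140=0.0071, 70/140=0.5000
Proportions for morphospecies III (n=93): 8/93=0.0860, 27/93=0.2903, 1/93=0.0108, 23/93=0.2473, 5/93=0.0538, 29/93=0.3118
Σ|p₁ᵢ − p₂ᵢ| = 0.0360 + 0.0903 + 0.0749 + 0.0902 + 0.0467 + 0.1882 = 0.5263
D = 1 − ½ × 0.5263 = 1 − 0.26315 = 0.73685

0.74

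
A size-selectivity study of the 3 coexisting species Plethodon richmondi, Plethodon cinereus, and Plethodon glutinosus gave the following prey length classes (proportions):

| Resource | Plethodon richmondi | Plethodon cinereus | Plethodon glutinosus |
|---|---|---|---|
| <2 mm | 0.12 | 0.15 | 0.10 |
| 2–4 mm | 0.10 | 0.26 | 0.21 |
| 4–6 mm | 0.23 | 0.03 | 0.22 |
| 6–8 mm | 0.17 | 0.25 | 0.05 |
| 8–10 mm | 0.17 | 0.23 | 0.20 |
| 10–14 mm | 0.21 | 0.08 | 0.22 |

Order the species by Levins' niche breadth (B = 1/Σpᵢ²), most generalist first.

Plethodon richmondi > Plethodon glutinosus > Plethodon cinereus

Σp_richᵢ² = 0.12² + 0.10² + 0.23² + 0.17² + 0.17² + 0.21² = 0.0144 + 0.0100 + 0.0529 + 0.0289 + 0.0289 + 0.0441 = 0.1792
B_rich = 1 / 0.1792 = 5.5804
Σp_cineᵢ² = 0.15² + 0.26² + 0.03² + 0.25² + 0.23² + 0.08² = 0.0225 + 0.0676 + 0.0009 + 0.0625 + 0.0529 + 0.0064 = 0.2128
B_cine = 1 / 0.2128 = 4.6992
Σp_glutᵢ² = 0.10² + 0.21² + 0.22² + 0.05² + 0.20² + 0.22² = 0.0100 + 0.0441 + 0.0484 + 0.0025 + 0.0400 + 0.0484 = 0.1934
B_glut = 1 / 0.1934 = 5.1706
Ranking by B (broadest → narrowest): Plethodon richmondi (5.58) > Plethodon glutinosus (5.17) > Plethodon cinereus (4.70)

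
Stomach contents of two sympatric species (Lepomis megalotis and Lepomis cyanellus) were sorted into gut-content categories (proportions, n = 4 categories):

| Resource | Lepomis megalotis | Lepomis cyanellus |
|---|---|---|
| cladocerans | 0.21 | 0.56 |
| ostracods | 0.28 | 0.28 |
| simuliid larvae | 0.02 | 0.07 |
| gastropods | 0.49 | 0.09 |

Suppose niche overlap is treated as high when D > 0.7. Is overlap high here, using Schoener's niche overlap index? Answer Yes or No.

Σ|p₁ᵢ − p₂ᵢ| = 0.35 + 0.00 + 0.05 + 0.40 = 0.80
D = 1 − ½ × 0.80 = 1 − 0.400 = 0.6000
D = 0.6000 < 0.7 → No.

No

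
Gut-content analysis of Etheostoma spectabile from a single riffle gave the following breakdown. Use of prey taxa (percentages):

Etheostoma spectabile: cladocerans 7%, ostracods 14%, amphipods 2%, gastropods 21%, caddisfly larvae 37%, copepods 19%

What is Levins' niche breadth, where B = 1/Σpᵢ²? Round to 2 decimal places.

4.13

Convert percentages to proportions (divide by 100).
Σpᵢ² = 0.07² + 0.14² + 0.02² + 0.21² + 0.37² + 0.19² = 0.0049 + 0.0196 + 0.0004 + 0.0441 + 0.1369 + 0.0361 = 0.2420
B = 1 / 0.2420 = 4.1322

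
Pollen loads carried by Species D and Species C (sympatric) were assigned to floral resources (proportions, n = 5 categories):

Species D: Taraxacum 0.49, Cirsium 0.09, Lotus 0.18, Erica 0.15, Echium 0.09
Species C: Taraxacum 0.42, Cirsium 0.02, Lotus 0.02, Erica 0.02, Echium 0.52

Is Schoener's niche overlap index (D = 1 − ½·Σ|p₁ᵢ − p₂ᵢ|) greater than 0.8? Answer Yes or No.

No

Σ|p₁ᵢ − p₂ᵢ| = 0.07 + 0.07 + 0.16 + 0.13 + 0.43 = 0.86
D = 1 − ½ × 0.86 = 1 − 0.430 = 0.5700
D = 0.5700 < 0.8 → No.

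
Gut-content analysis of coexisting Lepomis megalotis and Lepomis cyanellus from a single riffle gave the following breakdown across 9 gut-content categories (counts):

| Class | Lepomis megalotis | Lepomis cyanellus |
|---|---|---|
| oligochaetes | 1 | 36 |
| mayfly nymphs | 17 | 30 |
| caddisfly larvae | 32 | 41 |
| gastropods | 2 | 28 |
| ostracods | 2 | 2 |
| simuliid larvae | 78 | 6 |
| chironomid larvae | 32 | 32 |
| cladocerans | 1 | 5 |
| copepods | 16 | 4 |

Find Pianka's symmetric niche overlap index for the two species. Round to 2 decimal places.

Proportions for Lepomis megalotis (n=181): 1/181=0.0055, 17/181=0.0939, 32/181=0.1768, 2/181=0.0110, 2/181=0.0110, 78/181=0.4309, 32/181=0.1768, 1/181=0.0055, 16/181=0.0884
Proportions for Lepomis cyanellus (n=184): 36/184=0.1957, 30/184=0.1630, 41/184=0.2228, 28/184=0.1522, 2/184=0.0109, 6/184=0.0326, 32/184=0.1739, 5/184=0.0272, 4/184=0.0217
Σ p₁ᵢp₂ᵢ = 0.001076 + 0.015306 + 0.039391 + 0.001674 + 0.000120 + 0.014047 + 0.030746 + 0.000150 + 0.001918 = 0.104428
Σp_1ᵢ² = 0.0055² + 0.0939² + 0.1768² + 0.0110² + 0.0110² + 0.4309² + 0.1768² + 0.0055² + 0.0884² = 0.000030 + 0.008817 + 0.031258 + 0.000121 + 0.000121 + 0.185675 + 0.031258 + 0.000030 + 0.007815 = 0.265125
Σp_2ᵢ² = 0.1957² + 0.1630² + 0.2228² + 0.1522² + 0.0109² + 0.0326² + 0.1739² + 0.0272² + 0.0217² = 0.038298 + 0.026569 + 0.049640 + 0.023165 + 0.000119 + 0.001063 + 0.030241 + 0.000740 + 0.000471 = 0.170306
O = 0.104428 / √(0.265125 × 0.170306) = 0.104428 / 0.2124909 = 0.4914

0.49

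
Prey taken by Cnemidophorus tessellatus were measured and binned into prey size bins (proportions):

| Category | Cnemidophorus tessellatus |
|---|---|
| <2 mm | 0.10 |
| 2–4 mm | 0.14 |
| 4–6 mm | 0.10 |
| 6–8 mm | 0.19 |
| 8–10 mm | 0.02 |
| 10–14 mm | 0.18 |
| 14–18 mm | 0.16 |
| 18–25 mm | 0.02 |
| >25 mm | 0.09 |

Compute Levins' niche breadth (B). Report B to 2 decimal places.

Σpᵢ² = 0.10² + 0.14² + 0.10² + 0.19² + 0.02² + 0.18² + 0.16² + 0.02² + 0.09² = 0.0100 + 0.0196 + 0.0100 + 0.0361 + 0.0004 + 0.0324 + 0.0256 + 0.0004 + 0.0081 = 0.1426
B = 1 / 0.1426 = 7.0126

7.01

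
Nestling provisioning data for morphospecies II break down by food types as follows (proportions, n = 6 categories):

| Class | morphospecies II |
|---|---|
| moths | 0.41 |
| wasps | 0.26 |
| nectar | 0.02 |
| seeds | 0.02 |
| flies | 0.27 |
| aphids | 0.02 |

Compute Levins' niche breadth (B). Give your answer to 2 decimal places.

3.23

Σpᵢ² = 0.41² + 0.26² + 0.02² + 0.02² + 0.27² + 0.02² = 0.1681 + 0.0676 + 0.0004 + 0.0004 + 0.0729 + 0.0004 = 0.3098
B = 1 / 0.3098 = 3.2279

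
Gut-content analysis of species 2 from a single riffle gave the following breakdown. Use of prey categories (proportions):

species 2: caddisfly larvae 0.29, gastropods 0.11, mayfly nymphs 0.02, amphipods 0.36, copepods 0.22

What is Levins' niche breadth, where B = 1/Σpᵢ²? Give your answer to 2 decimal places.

Σpᵢ² = 0.29² + 0.11² + 0.02² + 0.36² + 0.22² = 0.0841 + 0.0121 + 0.0004 + 0.1296 + 0.0484 = 0.2746
B = 1 / 0.2746 = 3.6417

3.64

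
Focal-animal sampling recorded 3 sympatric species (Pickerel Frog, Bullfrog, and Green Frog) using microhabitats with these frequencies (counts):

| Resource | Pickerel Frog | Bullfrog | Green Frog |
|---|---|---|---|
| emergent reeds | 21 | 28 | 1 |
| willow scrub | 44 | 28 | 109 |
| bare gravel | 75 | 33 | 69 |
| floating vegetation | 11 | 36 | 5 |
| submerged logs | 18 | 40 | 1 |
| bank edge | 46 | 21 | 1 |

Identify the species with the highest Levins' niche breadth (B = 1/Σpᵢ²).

Bullfrog

Proportions for Pickerel Frog (n=215): 21/215=0.0977, 44/215=0.2047, 75/215=0.3488, 11/215=0.0512, 18/215=0.0837, 46/215=0.2140
Proportions for Bullfrog (n=186): 28/186=0.1505, 28/186=0.1505, 33/186=0.1774, 36/186=0.1935, 40/186=0.2151, 21/186=0.1129
Proportions for Green Frog (n=186): 1/186=0.0054, 109/186=0.5860, 69/186=0.3710, 5/186=0.0269, 1/186=0.0054, 1/186=0.0054
Σp_Pickᵢ² = 0.0977² + 0.2047² + 0.3488² + 0.0512² + 0.0837² + 0.2140² = 0.009545 + 0.041902 + 0.121661 + 0.002621 + 0.007006 + 0.045796 = 0.228531
B_Pick = 1 / 0.228531 = 4.3758
Σp_Bullᵢ² = 0.1505² + 0.1505² + 0.1774² + 0.1935² + 0.2151² + 0.1129² = 0.022650 + 0.022650 + 0.031471 + 0.037442 + 0.046268 + 0.012746 = 0.173227
B_Bull = 1 / 0.173227 = 5.7728
Σp_Greeᵢ² = 0.0054² + 0.5860² + 0.3710² + 0.0269² + 0.0054² + 0.0054² = 0.000029 + 0.343396 + 0.137641 + 0.000724 + 0.000029 + 0.000029 = 0.481848
B_Gree = 1 / 0.481848 = 2.0753
Highest B → broadest niche (most generalist): Bullfrog (B = 5.77).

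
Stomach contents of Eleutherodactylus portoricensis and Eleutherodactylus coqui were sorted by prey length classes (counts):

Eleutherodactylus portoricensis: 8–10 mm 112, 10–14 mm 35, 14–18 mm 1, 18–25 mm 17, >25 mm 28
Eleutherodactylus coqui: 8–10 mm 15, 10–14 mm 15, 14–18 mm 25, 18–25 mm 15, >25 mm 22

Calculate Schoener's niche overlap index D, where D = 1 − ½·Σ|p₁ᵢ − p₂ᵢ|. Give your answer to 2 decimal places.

Proportions for Eleutherodactylus portoricensis (n=193): 112/193=0.5803, 35/193=0.1813, 1/193=0.0052, 17/193=0.0881, 28/193=0.1451
Proportions for Eleutherodactylus coqui (n=92): 15/92=0.1630, 15/92=0.1630, 25/92=0.2717, 15/92=0.1630, 22/92=0.2391
Σ|p₁ᵢ − p₂ᵢ| = 0.4173 + 0.0183 + 0.2665 + 0.0749 + 0.0940 = 0.8710
D = 1 − ½ × 0.8710 = 1 − 0.43550 = 0.56450

0.56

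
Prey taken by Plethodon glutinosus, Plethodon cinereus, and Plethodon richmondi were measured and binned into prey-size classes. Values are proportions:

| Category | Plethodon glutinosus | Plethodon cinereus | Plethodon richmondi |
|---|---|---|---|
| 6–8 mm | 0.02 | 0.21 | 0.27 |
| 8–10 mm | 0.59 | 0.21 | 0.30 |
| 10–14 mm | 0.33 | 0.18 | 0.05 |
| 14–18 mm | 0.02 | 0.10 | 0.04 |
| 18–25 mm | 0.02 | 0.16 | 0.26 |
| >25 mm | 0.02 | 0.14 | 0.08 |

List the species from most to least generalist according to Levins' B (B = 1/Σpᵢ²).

Σp_glutᵢ² = 0.02² + 0.59² + 0.33² + 0.02² + 0.02² + 0.02² = 0.0004 + 0.3481 + 0.1089 + 0.0004 + 0.0004 + 0.0004 = 0.4586
B_glut = 1 / 0.4586 = 2.1805
Σp_cineᵢ² = 0.21² + 0.21² + 0.18² + 0.10² + 0.16² + 0.14² = 0.0441 + 0.0441 + 0.0324 + 0.0100 + 0.0256 + 0.0196 = 0.1758
B_cine = 1 / 0.1758 = 5.6883
Σp_richᵢ² = 0.27² + 0.30² + 0.05² + 0.04² + 0.26² + 0.08² = 0.0729 + 0.0900 + 0.0025 + 0.0016 + 0.0676 + 0.0064 = 0.2410
B_rich = 1 / 0.2410 = 4.1494
Ranking by B (broadest → narrowest): Plethodon cinereus (5.69) > Plethodon richmondi (4.15) > Plethodon glutinosus (2.18)

Plethodon cinereus > Plethodon richmondi > Plethodon glutinosus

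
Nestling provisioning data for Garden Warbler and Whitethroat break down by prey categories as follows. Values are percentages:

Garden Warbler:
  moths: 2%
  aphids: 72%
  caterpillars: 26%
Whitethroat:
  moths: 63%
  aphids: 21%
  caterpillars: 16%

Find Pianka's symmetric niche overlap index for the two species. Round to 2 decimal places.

Convert percentages to proportions (divide by 100).
Σ p₁ᵢp₂ᵢ = 0.0126 + 0.1512 + 0.0416 = 0.2054
Σp_1ᵢ² = 0.02² + 0.72² + 0.26² = 0.0004 + 0.5184 + 0.0676 = 0.5864
Σp_2ᵢ² = 0.63² + 0.21² + 0.16² = 0.3969 + 0.0441 + 0.0256 = 0.4666
O = 0.2054 / √(0.5864 × 0.4666) = 0.2054 / 0.52308 = 0.3927

0.39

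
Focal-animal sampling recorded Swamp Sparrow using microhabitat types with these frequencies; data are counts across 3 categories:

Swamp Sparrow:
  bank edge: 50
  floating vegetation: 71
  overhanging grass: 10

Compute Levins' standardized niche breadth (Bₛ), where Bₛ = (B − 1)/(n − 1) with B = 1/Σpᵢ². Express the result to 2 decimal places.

Proportions for Swamp Sparrow (n=131): 50/131=0.3817, 71/131=0.5420, 10/131=0.0763
Σpᵢ² = 0.3817² + 0.5420² + 0.0763² = 0.145695 + 0.293764 + 0.005822 = 0.445281
B = 1 / 0.445281 = 2.2458
Bₛ = (B − 1)/(n − 1) = (2.2458 − 1)/(3 − 1) = 1.2458/2 = 0.6229

0.62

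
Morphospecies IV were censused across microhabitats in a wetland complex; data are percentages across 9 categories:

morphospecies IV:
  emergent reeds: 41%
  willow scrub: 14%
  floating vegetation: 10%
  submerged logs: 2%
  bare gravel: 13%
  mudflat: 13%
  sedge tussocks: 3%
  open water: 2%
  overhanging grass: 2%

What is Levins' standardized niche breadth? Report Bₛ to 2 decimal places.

Convert percentages to proportions (divide by 100).
Σpᵢ² = 0.41² + 0.14² + 0.10² + 0.02² + 0.13² + 0.13² + 0.03² + 0.02² + 0.02² = 0.1681 + 0.0196 + 0.0100 + 0.0004 + 0.0169 + 0.0169 + 0.0009 + 0.0004 + 0.0004 = 0.2336
B = 1 / 0.2336 = 4.2808
Bₛ = (B − 1)/(n − 1) = (4.2808 − 1)/(9 − 1) = 3.2808/8 = 0.4101

0.41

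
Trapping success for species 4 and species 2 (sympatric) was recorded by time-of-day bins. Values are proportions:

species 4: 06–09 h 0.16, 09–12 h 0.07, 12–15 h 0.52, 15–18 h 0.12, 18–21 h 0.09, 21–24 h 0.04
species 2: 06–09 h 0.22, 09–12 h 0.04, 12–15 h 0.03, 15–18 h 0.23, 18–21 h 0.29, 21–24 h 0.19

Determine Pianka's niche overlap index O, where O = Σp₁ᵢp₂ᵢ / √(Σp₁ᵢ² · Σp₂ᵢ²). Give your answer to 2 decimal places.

0.43

Σ p₁ᵢp₂ᵢ = 0.0352 + 0.0028 + 0.0156 + 0.0276 + 0.0261 + 0.0076 = 0.1149
Σp_1ᵢ² = 0.16² + 0.07² + 0.52² + 0.12² + 0.09² + 0.04² = 0.0256 + 0.0049 + 0.2704 + 0.0144 + 0.0081 + 0.0016 = 0.3250
Σp_2ᵢ² = 0.22² + 0.04² + 0.03² + 0.23² + 0.29² + 0.19² = 0.0484 + 0.0016 + 0.0009 + 0.0529 + 0.0841 + 0.0361 = 0.2240
O = 0.1149 / √(0.3250 × 0.2240) = 0.1149 / 0.26981 = 0.4259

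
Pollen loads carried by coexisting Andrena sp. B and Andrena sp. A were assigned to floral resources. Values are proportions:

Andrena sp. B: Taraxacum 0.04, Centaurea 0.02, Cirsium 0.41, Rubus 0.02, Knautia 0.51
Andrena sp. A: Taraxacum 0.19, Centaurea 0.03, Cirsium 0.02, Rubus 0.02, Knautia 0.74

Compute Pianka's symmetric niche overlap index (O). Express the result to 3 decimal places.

0.785

Σ p₁ᵢp₂ᵢ = 0.0076 + 0.0006 + 0.0082 + 0.0004 + 0.3774 = 0.3942
Σp_1ᵢ² = 0.04² + 0.02² + 0.41² + 0.02² + 0.51² = 0.0016 + 0.0004 + 0.1681 + 0.0004 + 0.2601 = 0.4306
Σp_2ᵢ² = 0.19² + 0.03² + 0.02² + 0.02² + 0.74² = 0.0361 + 0.0009 + 0.0004 + 0.0004 + 0.5476 = 0.5854
O = 0.3942 / √(0.4306 × 0.5854) = 0.3942 / 0.502069 = 0.78515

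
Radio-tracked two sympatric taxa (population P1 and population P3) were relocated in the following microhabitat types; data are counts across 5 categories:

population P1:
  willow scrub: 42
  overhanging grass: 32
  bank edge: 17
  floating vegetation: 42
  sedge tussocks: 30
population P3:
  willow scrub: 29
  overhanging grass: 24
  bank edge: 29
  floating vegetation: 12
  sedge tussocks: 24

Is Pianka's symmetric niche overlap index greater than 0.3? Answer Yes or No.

Proportions for population P1 (n=163): 42/163=0.2577, 32/163=0.1963, 17/163=0.1043, 42/163=0.2577, 30/163=0.1840
Proportions for population P3 (n=118): 29/118=0.2458, 24/118=0.2034, 29/118=0.2458, 12/118=0.1017, 24/118=0.2034
Σ p₁ᵢp₂ᵢ = 0.063343 + 0.039927 + 0.025637 + 0.026208 + 0.037426 = 0.192541
Σp_1ᵢ² = 0.2577² + 0.1963² + 0.1043² + 0.2577² + 0.1840² = 0.066409 + 0.038534 + 0.010878 + 0.066409 + 0.033856 = 0.216086
Σp_2ᵢ² = 0.2458² + 0.2034² + 0.2458² + 0.1017² + 0.2034² = 0.060418 + 0.041372 + 0.060418 + 0.010343 + 0.041372 = 0.213923
O = 0.192541 / √(0.216086 × 0.213923) = 0.192541 / 0.2150018 = 0.8955
O = 0.8955 > 0.3 → Yes.

Yes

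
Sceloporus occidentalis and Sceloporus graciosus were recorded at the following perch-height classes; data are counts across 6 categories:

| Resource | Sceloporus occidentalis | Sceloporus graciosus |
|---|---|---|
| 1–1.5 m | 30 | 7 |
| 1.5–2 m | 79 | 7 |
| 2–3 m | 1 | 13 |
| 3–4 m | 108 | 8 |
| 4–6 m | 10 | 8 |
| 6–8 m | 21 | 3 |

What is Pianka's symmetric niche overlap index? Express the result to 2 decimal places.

Proportions for Sceloporus occidentalis (n=249): 30/249=0.1205, 79/249=0.3173, 1/249=0.0040, 108/249=0.4337, 10/249=0.0402, 21/249=0.0843
Proportions for Sceloporus graciosus (n=46): 7/46=0.1522, 7/46=0.1522, 13/46=0.2826, 8/46=0.1739, 8/46=0.1739, 3/46=0.0652
Σ p₁ᵢp₂ᵢ = 0.018340 + 0.048293 + 0.001130 + 0.075420 + 0.006991 + 0.005496 = 0.155670
Σp_1ᵢ² = 0.1205² + 0.3173² + 0.0040² + 0.4337² + 0.0402² + 0.0843² = 0.014520 + 0.100679 + 0.000016 + 0.188096 + 0.001616 + 0.007106 = 0.312033
Σp_2ᵢ² = 0.1522² + 0.1522² + 0.2826² + 0.1739² + 0.1739² + 0.0652² = 0.023165 + 0.023165 + 0.079863 + 0.030241 + 0.030241 + 0.004251 = 0.190926
O = 0.155670 / √(0.312033 × 0.190926) = 0.155670 / 0.2440803 = 0.6378

0.64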